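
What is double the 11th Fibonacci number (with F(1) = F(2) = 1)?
The 11th Fibonacci number (with F(1) = F(2) = 1): 1, 1, 2, 3, 5, 8, 13, 21, 34, 55, 89 → 89
Compute 89 × 2 = 178
178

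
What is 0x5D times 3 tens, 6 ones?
Convert 0x5D (hexadecimal) → 5×16 + 13 = 93 (decimal)
Convert 3 tens, 6 ones (place-value notation) → 3×10 + 6 = 36 (decimal)
Compute 93 × 36 = 3348
3348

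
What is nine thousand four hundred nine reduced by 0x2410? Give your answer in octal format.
Convert nine thousand four hundred nine (English words) → 9×1000 + 4×100 + 9 = 9409 (decimal)
Convert 0x2410 (hexadecimal) → 2×4096 + 4×256 + 1×16 = 9232 (decimal)
Compute 9409 - 9232 = 177
Convert 177 (decimal) → 177 = 2×64 + 6×8 + 1 → 0o261 (octal)
0o261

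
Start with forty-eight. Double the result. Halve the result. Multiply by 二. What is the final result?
Convert forty-eight (English words) → 48 (decimal)
Start: 48
48 × 2 = 96
96 ÷ 2 = 48
Convert 二 (Chinese numeral) → 2 (decimal)
48 × 2 = 96
96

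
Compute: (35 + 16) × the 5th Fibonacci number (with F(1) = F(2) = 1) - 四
Convert the 5th Fibonacci number (with F(1) = F(2) = 1) (Fibonacci index) → 1, 1, 2, 3, 5 → 5 (decimal)
Convert 四 (Chinese numeral) → 4 (decimal)
Expression in decimal: (35 + 16) × 5 - 4
Parentheses first: 35 + 16 = 51
Multiply: 51 × 5 = 255
Subtract: 255 - 4 = 251
251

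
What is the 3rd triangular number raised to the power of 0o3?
Convert the 3rd triangular number (triangular index) → 3×4/2 = 6 (decimal)
Convert 0o3 (octal) → 3 (decimal)
Compute 6 ^ 3 = 216
216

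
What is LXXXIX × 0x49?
Convert LXXXIX (Roman numeral) → 50 + 10 + 10 + 10 + 9 = 89 (decimal)
Convert 0x49 (hexadecimal) → 4×16 + 9 = 73 (decimal)
Compute 89 × 73 = 6497
6497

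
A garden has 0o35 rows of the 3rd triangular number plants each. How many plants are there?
Convert the 3rd triangular number (triangular index) → 3×4/2 = 6 (decimal)
Convert 0o35 (octal) → 3×8 + 5 = 29 (decimal)
Compute 6 × 29 = 174
174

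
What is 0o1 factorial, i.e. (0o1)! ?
Convert 0o1 (octal) → 1 (decimal)
Compute 1! = 1
1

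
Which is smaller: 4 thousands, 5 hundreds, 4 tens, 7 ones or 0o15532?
Convert 4 thousands, 5 hundreds, 4 tens, 7 ones (place-value notation) → 4×1000 + 5×100 + 4×10 + 7 = 4547 (decimal)
Convert 0o15532 (octal) → 1×4096 + 5×512 + 5×64 + 3×8 + 2 = 7002 (decimal)
Compare 4547 vs 7002: smaller = 4547
4547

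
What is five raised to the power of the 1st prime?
Convert five (English words) → 5 (decimal)
Convert the 1st prime (prime index) → 2 (decimal)
Compute 5 ^ 2 = 25
25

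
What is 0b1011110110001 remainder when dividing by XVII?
Convert 0b1011110110001 (binary) → 4096 + 1024 + 512 + 256 + 128 + 32 + 16 + 1 = 6065 (decimal)
Convert XVII (Roman numeral) → 10 + 5 + 1 + 1 = 17 (decimal)
Compute 6065 mod 17 = 13
13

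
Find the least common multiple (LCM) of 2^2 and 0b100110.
Convert 2^2 (power) → 4 (decimal)
Convert 0b100110 (binary) → 32 + 4 + 2 = 38 (decimal)
Compute lcm(4, 38) = 76
76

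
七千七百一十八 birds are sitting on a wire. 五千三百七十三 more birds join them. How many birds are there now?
Convert 七千七百一十八 (Chinese numeral) → 7×1000 + 7×100 + 1×10 + 8 = 7718 (decimal)
Convert 五千三百七十三 (Chinese numeral) → 5×1000 + 3×100 + 7×10 + 3 = 5373 (decimal)
Compute 7718 + 5373 = 13091
13091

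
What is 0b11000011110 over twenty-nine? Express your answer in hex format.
Convert 0b11000011110 (binary) → 1024 + 512 + 16 + 8 + 4 + 2 = 1566 (decimal)
Convert twenty-nine (English words) → 29 (decimal)
Compute 1566 ÷ 29 = 54
Convert 54 (decimal) → 54 = 3×16 + 6 → 0x36 (hexadecimal)
0x36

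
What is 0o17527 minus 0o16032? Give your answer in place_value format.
Convert 0o17527 (octal) → 1×4096 + 7×512 + 5×64 + 2×8 + 7 = 8023 (decimal)
Convert 0o16032 (octal) → 1×4096 + 6×512 + 3×8 + 2 = 7194 (decimal)
Compute 8023 - 7194 = 829
Convert 829 (decimal) → 829 = 8×100 + 2×10 + 9 → 8 hundreds, 2 tens, 9 ones (place-value notation)
8 hundreds, 2 tens, 9 ones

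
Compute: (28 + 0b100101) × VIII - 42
Convert 0b100101 (binary) → 32 + 4 + 1 = 37 (decimal)
Convert VIII (Roman numeral) → 5 + 1 + 1 + 1 = 8 (decimal)
Expression in decimal: (28 + 37) × 8 - 42
Parentheses first: 28 + 37 = 65
Multiply: 65 × 8 = 520
Subtract: 520 - 42 = 478
478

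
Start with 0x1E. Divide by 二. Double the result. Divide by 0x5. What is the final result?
Convert 0x1E (hexadecimal) → 1×16 + 14 = 30 (decimal)
Start: 30
Convert 二 (Chinese numeral) → 2 (decimal)
30 ÷ 2 = 15
15 × 2 = 30
Convert 0x5 (hexadecimal) → 5 (decimal)
30 ÷ 5 = 6
6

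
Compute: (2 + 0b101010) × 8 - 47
Convert 0b101010 (binary) → 32 + 8 + 2 = 42 (decimal)
Expression in decimal: (2 + 42) × 8 - 47
Parentheses first: 2 + 42 = 44
Multiply: 44 × 8 = 352
Subtract: 352 - 47 = 305
305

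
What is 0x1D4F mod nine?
Convert 0x1D4F (hexadecimal) → 1×4096 + 13×256 + 4×16 + 15 = 7503 (decimal)
Convert nine (English words) → 9 (decimal)
Compute 7503 mod 9 = 6
6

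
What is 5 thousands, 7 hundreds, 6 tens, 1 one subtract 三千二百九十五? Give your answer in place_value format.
Convert 5 thousands, 7 hundreds, 6 tens, 1 one (place-value notation) → 5×1000 + 7×100 + 6×10 + 1 = 5761 (decimal)
Convert 三千二百九十五 (Chinese numeral) → 3×1000 + 2×100 + 9×10 + 5 = 3295 (decimal)
Compute 5761 - 3295 = 2466
Convert 2466 (decimal) → 2466 = 2×1000 + 4×100 + 6×10 + 6 → 2 thousands, 4 hundreds, 6 tens, 6 ones (place-value notation)
2 thousands, 4 hundreds, 6 tens, 6 ones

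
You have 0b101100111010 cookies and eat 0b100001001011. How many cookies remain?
Convert 0b101100111010 (binary) → 2048 + 512 + 256 + 32 + 16 + 8 + 2 = 2874 (decimal)
Convert 0b100001001011 (binary) → 2048 + 64 + 8 + 2 + 1 = 2123 (decimal)
Compute 2874 - 2123 = 751
751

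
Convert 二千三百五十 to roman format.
Convert 二千三百五十 (Chinese numeral) → 2×1000 + 3×100 + 5×10 = 2350 (decimal)
Convert 2350 (decimal) → 2350 = 1000 + 1000 + 100 + 100 + 100 + 50 → MMCCCL (Roman numeral)
MMCCCL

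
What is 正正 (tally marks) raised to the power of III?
Convert 正正 (tally marks) → 5 + 5 = 10 (decimal)
Convert III (Roman numeral) → 1 + 1 + 1 = 3 (decimal)
Compute 10 ^ 3 = 1000
1000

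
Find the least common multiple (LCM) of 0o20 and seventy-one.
Convert 0o20 (octal) → 2×8 = 16 (decimal)
Convert seventy-one (English words) → 71 (decimal)
Compute lcm(16, 71) = 1136
1136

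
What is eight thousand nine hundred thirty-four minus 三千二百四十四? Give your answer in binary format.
Convert eight thousand nine hundred thirty-four (English words) → 8×1000 + 9×100 + 34 = 8934 (decimal)
Convert 三千二百四十四 (Chinese numeral) → 3×1000 + 2×100 + 4×10 + 4 = 3244 (decimal)
Compute 8934 - 3244 = 5690
Convert 5690 (decimal) → 5690 = 4096 + 1024 + 512 + 32 + 16 + 8 + 2 → 0b1011000111010 (binary)
0b1011000111010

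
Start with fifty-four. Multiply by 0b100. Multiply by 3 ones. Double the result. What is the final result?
Convert fifty-four (English words) → 54 (decimal)
Start: 54
Convert 0b100 (binary) → 4 (decimal)
54 × 4 = 216
Convert 3 ones (place-value notation) → 3 (decimal)
216 × 3 = 648
648 × 2 = 1296
1296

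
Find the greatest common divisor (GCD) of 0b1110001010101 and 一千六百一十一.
Convert 0b1110001010101 (binary) → 4096 + 2048 + 1024 + 64 + 16 + 4 + 1 = 7253 (decimal)
Convert 一千六百一十一 (Chinese numeral) → 1×1000 + 6×100 + 1×10 + 1 = 1611 (decimal)
Compute gcd(7253, 1611) = 1
1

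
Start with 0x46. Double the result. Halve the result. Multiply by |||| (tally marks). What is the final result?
Convert 0x46 (hexadecimal) → 4×16 + 6 = 70 (decimal)
Start: 70
70 × 2 = 140
140 ÷ 2 = 70
Convert |||| (tally marks) → 4 (decimal)
70 × 4 = 280
280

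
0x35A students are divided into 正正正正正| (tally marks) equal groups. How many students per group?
Convert 0x35A (hexadecimal) → 3×256 + 5×16 + 10 = 858 (decimal)
Convert 正正正正正| (tally marks) → 5 + 5 + 5 + 5 + 5 + 1 = 26 (decimal)
Compute 858 ÷ 26 = 33
33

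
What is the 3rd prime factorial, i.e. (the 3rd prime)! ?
Convert the 3rd prime (prime index) → 5 (decimal)
Compute 5! = 120
120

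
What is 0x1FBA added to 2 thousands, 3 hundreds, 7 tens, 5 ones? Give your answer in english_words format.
Convert 0x1FBA (hexadecimal) → 1×4096 + 15×256 + 11×16 + 10 = 8122 (decimal)
Convert 2 thousands, 3 hundreds, 7 tens, 5 ones (place-value notation) → 2×1000 + 3×100 + 7×10 + 5 = 2375 (decimal)
Compute 8122 + 2375 = 10497
Convert 10497 (decimal) → 10497 = 10×1000 + 4×100 + 97 → ten thousand four hundred ninety-seven (English words)
ten thousand four hundred ninety-seven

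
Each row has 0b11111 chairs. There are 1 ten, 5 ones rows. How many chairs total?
Convert 0b11111 (binary) → 16 + 8 + 4 + 2 + 1 = 31 (decimal)
Convert 1 ten, 5 ones (place-value notation) → 1×10 + 5 = 15 (decimal)
Compute 31 × 15 = 465
465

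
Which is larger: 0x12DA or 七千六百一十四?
Convert 0x12DA (hexadecimal) → 1×4096 + 2×256 + 13×16 + 10 = 4826 (decimal)
Convert 七千六百一十四 (Chinese numeral) → 7×1000 + 6×100 + 1×10 + 4 = 7614 (decimal)
Compare 4826 vs 7614: larger = 7614
7614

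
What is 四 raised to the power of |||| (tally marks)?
Convert 四 (Chinese numeral) → 4 (decimal)
Convert |||| (tally marks) → 4 (decimal)
Compute 4 ^ 4 = 256
256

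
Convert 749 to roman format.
Convert 749 (decimal) → 749 = 500 + 100 + 100 + 40 + 9 → DCCXLIX (Roman numeral)
DCCXLIX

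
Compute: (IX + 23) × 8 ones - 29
Convert IX (Roman numeral) → 9 (decimal)
Convert 8 ones (place-value notation) → 8 (decimal)
Expression in decimal: (9 + 23) × 8 - 29
Parentheses first: 9 + 23 = 32
Multiply: 32 × 8 = 256
Subtract: 256 - 29 = 227
227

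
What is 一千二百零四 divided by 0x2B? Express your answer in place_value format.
Convert 一千二百零四 (Chinese numeral) → 1×1000 + 2×100 + 4 = 1204 (decimal)
Convert 0x2B (hexadecimal) → 2×16 + 11 = 43 (decimal)
Compute 1204 ÷ 43 = 28
Convert 28 (decimal) → 28 = 2×10 + 8 → 2 tens, 8 ones (place-value notation)
2 tens, 8 ones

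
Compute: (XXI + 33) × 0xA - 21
Convert XXI (Roman numeral) → 10 + 10 + 1 = 21 (decimal)
Convert 0xA (hexadecimal) → 10 (decimal)
Expression in decimal: (21 + 33) × 10 - 21
Parentheses first: 21 + 33 = 54
Multiply: 54 × 10 = 540
Subtract: 540 - 21 = 519
519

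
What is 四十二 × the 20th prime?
Convert 四十二 (Chinese numeral) → 4×10 + 2 = 42 (decimal)
Convert the 20th prime (prime index) → 71 (decimal)
Compute 42 × 71 = 2982
2982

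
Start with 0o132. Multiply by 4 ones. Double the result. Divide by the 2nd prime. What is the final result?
Convert 0o132 (octal) → 1×64 + 3×8 + 2 = 90 (decimal)
Start: 90
Convert 4 ones (place-value notation) → 4 (decimal)
90 × 4 = 360
360 × 2 = 720
Convert the 2nd prime (prime index) → 3 (decimal)
720 ÷ 3 = 240
240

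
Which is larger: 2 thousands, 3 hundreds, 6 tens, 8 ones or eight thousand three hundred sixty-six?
Convert 2 thousands, 3 hundreds, 6 tens, 8 ones (place-value notation) → 2×1000 + 3×100 + 6×10 + 8 = 2368 (decimal)
Convert eight thousand three hundred sixty-six (English words) → 8×1000 + 3×100 + 66 = 8366 (decimal)
Compare 2368 vs 8366: larger = 8366
8366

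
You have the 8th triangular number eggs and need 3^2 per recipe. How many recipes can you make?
Convert the 8th triangular number (triangular index) → 8×9/2 = 36 (decimal)
Convert 3^2 (power) → 9 (decimal)
Compute 36 ÷ 9 = 4
4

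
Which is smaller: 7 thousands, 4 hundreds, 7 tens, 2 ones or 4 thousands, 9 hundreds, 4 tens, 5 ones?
Convert 7 thousands, 4 hundreds, 7 tens, 2 ones (place-value notation) → 7×1000 + 4×100 + 7×10 + 2 = 7472 (decimal)
Convert 4 thousands, 9 hundreds, 4 tens, 5 ones (place-value notation) → 4×1000 + 9×100 + 4×10 + 5 = 4945 (decimal)
Compare 7472 vs 4945: smaller = 4945
4945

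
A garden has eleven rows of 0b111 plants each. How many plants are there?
Convert 0b111 (binary) → 4 + 2 + 1 = 7 (decimal)
Convert eleven (English words) → 11 (decimal)
Compute 7 × 11 = 77
77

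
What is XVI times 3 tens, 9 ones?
Convert XVI (Roman numeral) → 10 + 5 + 1 = 16 (decimal)
Convert 3 tens, 9 ones (place-value notation) → 3×10 + 9 = 39 (decimal)
Compute 16 × 39 = 624
624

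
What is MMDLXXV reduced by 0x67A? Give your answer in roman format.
Convert MMDLXXV (Roman numeral) → 1000 + 1000 + 500 + 50 + 10 + 10 + 5 = 2575 (decimal)
Convert 0x67A (hexadecimal) → 6×256 + 7×16 + 10 = 1658 (decimal)
Compute 2575 - 1658 = 917
Convert 917 (decimal) → 917 = 900 + 10 + 5 + 1 + 1 → CMXVII (Roman numeral)
CMXVII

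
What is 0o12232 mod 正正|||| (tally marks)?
Convert 0o12232 (octal) → 1×4096 + 2×512 + 2×64 + 3×8 + 2 = 5274 (decimal)
Convert 正正|||| (tally marks) → 5 + 5 + 4 = 14 (decimal)
Compute 5274 mod 14 = 10
10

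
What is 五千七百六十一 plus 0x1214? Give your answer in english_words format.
Convert 五千七百六十一 (Chinese numeral) → 5×1000 + 7×100 + 6×10 + 1 = 5761 (decimal)
Convert 0x1214 (hexadecimal) → 1×4096 + 2×256 + 1×16 + 4 = 4628 (decimal)
Compute 5761 + 4628 = 10389
Convert 10389 (decimal) → 10389 = 10×1000 + 3×100 + 89 → ten thousand three hundred eighty-nine (English words)
ten thousand three hundred eighty-nine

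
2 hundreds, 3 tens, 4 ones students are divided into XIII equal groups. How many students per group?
Convert 2 hundreds, 3 tens, 4 ones (place-value notation) → 2×100 + 3×10 + 4 = 234 (decimal)
Convert XIII (Roman numeral) → 10 + 1 + 1 + 1 = 13 (decimal)
Compute 234 ÷ 13 = 18
18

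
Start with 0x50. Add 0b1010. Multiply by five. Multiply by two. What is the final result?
Convert 0x50 (hexadecimal) → 5×16 = 80 (decimal)
Start: 80
Convert 0b1010 (binary) → 8 + 2 = 10 (decimal)
80 + 10 = 90
Convert five (English words) → 5 (decimal)
90 × 5 = 450
Convert two (English words) → 2 (decimal)
450 × 2 = 900
900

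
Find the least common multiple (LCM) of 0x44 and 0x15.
Convert 0x44 (hexadecimal) → 4×16 + 4 = 68 (decimal)
Convert 0x15 (hexadecimal) → 1×16 + 5 = 21 (decimal)
Compute lcm(68, 21) = 1428
1428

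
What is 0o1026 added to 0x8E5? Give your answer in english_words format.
Convert 0o1026 (octal) → 1×512 + 2×8 + 6 = 534 (decimal)
Convert 0x8E5 (hexadecimal) → 8×256 + 14×16 + 5 = 2277 (decimal)
Compute 534 + 2277 = 2811
Convert 2811 (decimal) → 2811 = 2×1000 + 8×100 + 11 → two thousand eight hundred eleven (English words)
two thousand eight hundred eleven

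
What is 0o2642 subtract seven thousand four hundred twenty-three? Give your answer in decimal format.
Convert 0o2642 (octal) → 2×512 + 6×64 + 4×8 + 2 = 1442 (decimal)
Convert seven thousand four hundred twenty-three (English words) → 7×1000 + 4×100 + 23 = 7423 (decimal)
Compute 1442 - 7423 = -5981
-5981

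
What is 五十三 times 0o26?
Convert 五十三 (Chinese numeral) → 5×10 + 3 = 53 (decimal)
Convert 0o26 (octal) → 2×8 + 6 = 22 (decimal)
Compute 53 × 22 = 1166
1166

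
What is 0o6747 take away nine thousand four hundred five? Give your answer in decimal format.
Convert 0o6747 (octal) → 6×512 + 7×64 + 4×8 + 7 = 3559 (decimal)
Convert nine thousand four hundred five (English words) → 9×1000 + 4×100 + 5 = 9405 (decimal)
Compute 3559 - 9405 = -5846
-5846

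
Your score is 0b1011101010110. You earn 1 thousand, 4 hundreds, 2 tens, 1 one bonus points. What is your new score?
Convert 0b1011101010110 (binary) → 4096 + 1024 + 512 + 256 + 64 + 16 + 4 + 2 = 5974 (decimal)
Convert 1 thousand, 4 hundreds, 2 tens, 1 one (place-value notation) → 1×1000 + 4×100 + 2×10 + 1 = 1421 (decimal)
Compute 5974 + 1421 = 7395
7395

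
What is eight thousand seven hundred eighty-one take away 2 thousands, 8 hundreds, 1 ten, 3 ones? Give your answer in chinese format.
Convert eight thousand seven hundred eighty-one (English words) → 8×1000 + 7×100 + 81 = 8781 (decimal)
Convert 2 thousands, 8 hundreds, 1 ten, 3 ones (place-value notation) → 2×1000 + 8×100 + 1×10 + 3 = 2813 (decimal)
Compute 8781 - 2813 = 5968
Convert 5968 (decimal) → 5968 = 5×1000 + 9×100 + 6×10 + 8 → 五千九百六十八 (Chinese numeral)
五千九百六十八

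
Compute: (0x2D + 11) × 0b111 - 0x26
Convert 0x2D (hexadecimal) → 2×16 + 13 = 45 (decimal)
Convert 0b111 (binary) → 4 + 2 + 1 = 7 (decimal)
Convert 0x26 (hexadecimal) → 2×16 + 6 = 38 (decimal)
Expression in decimal: (45 + 11) × 7 - 38
Parentheses first: 45 + 11 = 56
Multiply: 56 × 7 = 392
Subtract: 392 - 38 = 354
354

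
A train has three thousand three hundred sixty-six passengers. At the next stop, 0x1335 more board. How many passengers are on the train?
Convert three thousand three hundred sixty-six (English words) → 3×1000 + 3×100 + 66 = 3366 (decimal)
Convert 0x1335 (hexadecimal) → 1×4096 + 3×256 + 3×16 + 5 = 4917 (decimal)
Compute 3366 + 4917 = 8283
8283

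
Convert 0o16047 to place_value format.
Convert 0o16047 (octal) → 1×4096 + 6×512 + 4×8 + 7 = 7207 (decimal)
Convert 7207 (decimal) → 7207 = 7×1000 + 2×100 + 7 → 7 thousands, 2 hundreds, 7 ones (place-value notation)
7 thousands, 2 hundreds, 7 ones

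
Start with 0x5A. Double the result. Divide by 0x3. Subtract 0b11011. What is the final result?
Convert 0x5A (hexadecimal) → 5×16 + 10 = 90 (decimal)
Start: 90
90 × 2 = 180
Convert 0x3 (hexadecimal) → 3 (decimal)
180 ÷ 3 = 60
Convert 0b11011 (binary) → 16 + 8 + 2 + 1 = 27 (decimal)
60 - 27 = 33
33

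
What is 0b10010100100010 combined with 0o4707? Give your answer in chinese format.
Convert 0b10010100100010 (binary) → 8192 + 1024 + 256 + 32 + 2 = 9506 (decimal)
Convert 0o4707 (octal) → 4×512 + 7×64 + 7 = 2503 (decimal)
Compute 9506 + 2503 = 12009
Convert 12009 (decimal) → 12009 = 1×10000 + 2×1000 + 9 → 一万二千零九 (Chinese numeral)
一万二千零九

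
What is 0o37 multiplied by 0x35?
Convert 0o37 (octal) → 3×8 + 7 = 31 (decimal)
Convert 0x35 (hexadecimal) → 3×16 + 5 = 53 (decimal)
Compute 31 × 53 = 1643
1643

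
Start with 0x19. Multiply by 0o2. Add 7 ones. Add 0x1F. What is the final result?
Convert 0x19 (hexadecimal) → 1×16 + 9 = 25 (decimal)
Start: 25
Convert 0o2 (octal) → 2 (decimal)
25 × 2 = 50
Convert 7 ones (place-value notation) → 7 (decimal)
50 + 7 = 57
Convert 0x1F (hexadecimal) → 1×16 + 15 = 31 (decimal)
57 + 31 = 88
88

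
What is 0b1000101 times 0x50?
Convert 0b1000101 (binary) → 64 + 4 + 1 = 69 (decimal)
Convert 0x50 (hexadecimal) → 5×16 = 80 (decimal)
Compute 69 × 80 = 5520
5520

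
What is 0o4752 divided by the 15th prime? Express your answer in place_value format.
Convert 0o4752 (octal) → 4×512 + 7×64 + 5×8 + 2 = 2538 (decimal)
Convert the 15th prime (prime index) → 47 (decimal)
Compute 2538 ÷ 47 = 54
Convert 54 (decimal) → 54 = 5×10 + 4 → 5 tens, 4 ones (place-value notation)
5 tens, 4 ones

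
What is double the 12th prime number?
The 12th prime number = 37
Compute 37 × 2 = 74
74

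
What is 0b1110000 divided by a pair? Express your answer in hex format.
Convert 0b1110000 (binary) → 64 + 32 + 16 = 112 (decimal)
Convert a pair (colloquial) → 2 (decimal)
Compute 112 ÷ 2 = 56
Convert 56 (decimal) → 56 = 3×16 + 8 → 0x38 (hexadecimal)
0x38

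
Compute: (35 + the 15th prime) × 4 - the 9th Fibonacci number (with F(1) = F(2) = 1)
Convert the 15th prime (prime index) → 47 (decimal)
Convert the 9th Fibonacci number (with F(1) = F(2) = 1) (Fibonacci index) → 1, 1, 2, 3, 5, 8, 13, 21, 34 → 34 (decimal)
Expression in decimal: (35 + 47) × 4 - 34
Parentheses first: 35 + 47 = 82
Multiply: 82 × 4 = 328
Subtract: 328 - 34 = 294
294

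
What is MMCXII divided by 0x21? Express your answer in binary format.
Convert MMCXII (Roman numeral) → 1000 + 1000 + 100 + 10 + 1 + 1 = 2112 (decimal)
Convert 0x21 (hexadecimal) → 2×16 + 1 = 33 (decimal)
Compute 2112 ÷ 33 = 64
Convert 64 (decimal) → 0b1000000 (binary)
0b1000000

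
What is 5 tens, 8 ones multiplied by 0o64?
Convert 5 tens, 8 ones (place-value notation) → 5×10 + 8 = 58 (decimal)
Convert 0o64 (octal) → 6×8 + 4 = 52 (decimal)
Compute 58 × 52 = 3016
3016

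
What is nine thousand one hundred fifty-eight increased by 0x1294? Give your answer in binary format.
Convert nine thousand one hundred fifty-eight (English words) → 9×1000 + 1×100 + 58 = 9158 (decimal)
Convert 0x1294 (hexadecimal) → 1×4096 + 2×256 + 9×16 + 4 = 4756 (decimal)
Compute 9158 + 4756 = 13914
Convert 13914 (decimal) → 13914 = 8192 + 4096 + 1024 + 512 + 64 + 16 + 8 + 2 → 0b11011001011010 (binary)
0b11011001011010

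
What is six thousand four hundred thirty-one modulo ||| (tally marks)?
Convert six thousand four hundred thirty-one (English words) → 6×1000 + 4×100 + 31 = 6431 (decimal)
Convert ||| (tally marks) → 3 (decimal)
Compute 6431 mod 3 = 2
2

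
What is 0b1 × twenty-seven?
Convert 0b1 (binary) → 1 (decimal)
Convert twenty-seven (English words) → 27 (decimal)
Compute 1 × 27 = 27
27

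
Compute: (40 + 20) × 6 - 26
Parentheses first: 40 + 20 = 60
Multiply: 60 × 6 = 360
Subtract: 360 - 26 = 334
334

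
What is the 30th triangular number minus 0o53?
The 30th triangular number = 30×31/2 = 465
Convert 0o53 (octal) → 5×8 + 3 = 43 (decimal)
Compute 465 - 43 = 422
422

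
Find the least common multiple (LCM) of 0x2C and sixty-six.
Convert 0x2C (hexadecimal) → 2×16 + 12 = 44 (decimal)
Convert sixty-six (English words) → 66 (decimal)
Compute lcm(44, 66) = 132
132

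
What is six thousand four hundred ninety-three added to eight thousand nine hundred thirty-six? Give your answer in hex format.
Convert six thousand four hundred ninety-three (English words) → 6×1000 + 4×100 + 93 = 6493 (decimal)
Convert eight thousand nine hundred thirty-six (English words) → 8×1000 + 9×100 + 36 = 8936 (decimal)
Compute 6493 + 8936 = 15429
Convert 15429 (decimal) → 15429 = 3×4096 + 12×256 + 4×16 + 5 → 0x3C45 (hexadecimal)
0x3C45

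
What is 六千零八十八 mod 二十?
Convert 六千零八十八 (Chinese numeral) → 6×1000 + 8×10 + 8 = 6088 (decimal)
Convert 二十 (Chinese numeral) → 2×10 = 20 (decimal)
Compute 6088 mod 20 = 8
8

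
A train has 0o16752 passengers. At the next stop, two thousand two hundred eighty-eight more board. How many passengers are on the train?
Convert 0o16752 (octal) → 1×4096 + 6×512 + 7×64 + 5×8 + 2 = 7658 (decimal)
Convert two thousand two hundred eighty-eight (English words) → 2×1000 + 2×100 + 88 = 2288 (decimal)
Compute 7658 + 2288 = 9946
9946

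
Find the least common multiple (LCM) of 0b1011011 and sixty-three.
Convert 0b1011011 (binary) → 64 + 16 + 8 + 2 + 1 = 91 (decimal)
Convert sixty-three (English words) → 63 (decimal)
Compute lcm(91, 63) = 819
819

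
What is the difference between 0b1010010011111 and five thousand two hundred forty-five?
Convert 0b1010010011111 (binary) → 4096 + 1024 + 128 + 16 + 8 + 4 + 2 + 1 = 5279 (decimal)
Convert five thousand two hundred forty-five (English words) → 5×1000 + 2×100 + 45 = 5245 (decimal)
Difference: |5279 - 5245| = 34
34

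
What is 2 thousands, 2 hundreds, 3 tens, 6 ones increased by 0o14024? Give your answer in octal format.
Convert 2 thousands, 2 hundreds, 3 tens, 6 ones (place-value notation) → 2×1000 + 2×100 + 3×10 + 6 = 2236 (decimal)
Convert 0o14024 (octal) → 1×4096 + 4×512 + 2×8 + 4 = 6164 (decimal)
Compute 2236 + 6164 = 8400
Convert 8400 (decimal) → 8400 = 2×4096 + 3×64 + 2×8 → 0o20320 (octal)
0o20320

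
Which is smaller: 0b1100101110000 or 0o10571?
Convert 0b1100101110000 (binary) → 4096 + 2048 + 256 + 64 + 32 + 16 = 6512 (decimal)
Convert 0o10571 (octal) → 1×4096 + 5×64 + 7×8 + 1 = 4473 (decimal)
Compare 6512 vs 4473: smaller = 4473
4473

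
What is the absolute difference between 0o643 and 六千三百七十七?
Convert 0o643 (octal) → 6×64 + 4×8 + 3 = 419 (decimal)
Convert 六千三百七十七 (Chinese numeral) → 6×1000 + 3×100 + 7×10 + 7 = 6377 (decimal)
Compute |419 - 6377| = 5958
5958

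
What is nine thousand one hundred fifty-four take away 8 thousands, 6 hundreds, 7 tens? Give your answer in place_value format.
Convert nine thousand one hundred fifty-four (English words) → 9×1000 + 1×100 + 54 = 9154 (decimal)
Convert 8 thousands, 6 hundreds, 7 tens (place-value notation) → 8×1000 + 6×100 + 7×10 = 8670 (decimal)
Compute 9154 - 8670 = 484
Convert 484 (decimal) → 484 = 4×100 + 8×10 + 4 → 4 hundreds, 8 tens, 4 ones (place-value notation)
4 hundreds, 8 tens, 4 ones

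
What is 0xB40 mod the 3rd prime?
Convert 0xB40 (hexadecimal) → 11×256 + 4×16 = 2880 (decimal)
Convert the 3rd prime (prime index) → 5 (decimal)
Compute 2880 mod 5 = 0
0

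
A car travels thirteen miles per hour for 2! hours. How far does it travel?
Convert thirteen (English words) → 13 (decimal)
Convert 2! (factorial) → 2 (decimal)
Compute 13 × 2 = 26
26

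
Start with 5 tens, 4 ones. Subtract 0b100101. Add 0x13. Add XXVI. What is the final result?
Convert 5 tens, 4 ones (place-value notation) → 5×10 + 4 = 54 (decimal)
Start: 54
Convert 0b100101 (binary) → 32 + 4 + 1 = 37 (decimal)
54 - 37 = 17
Convert 0x13 (hexadecimal) → 1×16 + 3 = 19 (decimal)
17 + 19 = 36
Convert XXVI (Roman numeral) → 10 + 10 + 5 + 1 = 26 (decimal)
36 + 26 = 62
62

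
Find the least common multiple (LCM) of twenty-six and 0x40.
Convert twenty-six (English words) → 26 (decimal)
Convert 0x40 (hexadecimal) → 4×16 = 64 (decimal)
Compute lcm(26, 64) = 832
832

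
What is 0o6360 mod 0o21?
Convert 0o6360 (octal) → 6×512 + 3×64 + 6×8 = 3312 (decimal)
Convert 0o21 (octal) → 2×8 + 1 = 17 (decimal)
Compute 3312 mod 17 = 14
14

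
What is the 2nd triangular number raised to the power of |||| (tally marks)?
Convert the 2nd triangular number (triangular index) → 2×3/2 = 3 (decimal)
Convert |||| (tally marks) → 4 (decimal)
Compute 3 ^ 4 = 81
81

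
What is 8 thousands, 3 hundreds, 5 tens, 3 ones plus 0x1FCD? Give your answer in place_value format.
Convert 8 thousands, 3 hundreds, 5 tens, 3 ones (place-value notation) → 8×1000 + 3×100 + 5×10 + 3 = 8353 (decimal)
Convert 0x1FCD (hexadecimal) → 1×4096 + 15×256 + 12×16 + 13 = 8141 (decimal)
Compute 8353 + 8141 = 16494
Convert 16494 (decimal) → 16494 = 16×1000 + 4×100 + 9×10 + 4 → 16 thousands, 4 hundreds, 9 tens, 4 ones (place-value notation)
16 thousands, 4 hundreds, 9 tens, 4 ones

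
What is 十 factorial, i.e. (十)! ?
Convert 十 (Chinese numeral) → 1×10 = 10 (decimal)
Compute 10! = 3628800
3628800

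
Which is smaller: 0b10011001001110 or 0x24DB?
Convert 0b10011001001110 (binary) → 8192 + 1024 + 512 + 64 + 8 + 4 + 2 = 9806 (decimal)
Convert 0x24DB (hexadecimal) → 2×4096 + 4×256 + 13×16 + 11 = 9435 (decimal)
Compare 9806 vs 9435: smaller = 9435
9435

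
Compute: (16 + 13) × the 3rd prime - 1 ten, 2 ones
Convert the 3rd prime (prime index) → 5 (decimal)
Convert 1 ten, 2 ones (place-value notation) → 1×10 + 2 = 12 (decimal)
Expression in decimal: (16 + 13) × 5 - 12
Parentheses first: 16 + 13 = 29
Multiply: 29 × 5 = 145
Subtract: 145 - 12 = 133
133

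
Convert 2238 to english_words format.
Convert 2238 (decimal) → 2238 = 2×1000 + 2×100 + 38 → two thousand two hundred thirty-eight (English words)
two thousand two hundred thirty-eight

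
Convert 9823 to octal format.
Convert 9823 (decimal) → 9823 = 2×4096 + 3×512 + 1×64 + 3×8 + 7 → 0o23137 (octal)
0o23137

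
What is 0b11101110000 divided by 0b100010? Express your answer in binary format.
Convert 0b11101110000 (binary) → 1024 + 512 + 256 + 64 + 32 + 16 = 1904 (decimal)
Convert 0b100010 (binary) → 32 + 2 = 34 (decimal)
Compute 1904 ÷ 34 = 56
Convert 56 (decimal) → 56 = 32 + 16 + 8 → 0b111000 (binary)
0b111000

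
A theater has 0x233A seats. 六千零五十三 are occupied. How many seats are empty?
Convert 0x233A (hexadecimal) → 2×4096 + 3×256 + 3×16 + 10 = 9018 (decimal)
Convert 六千零五十三 (Chinese numeral) → 6×1000 + 5×10 + 3 = 6053 (decimal)
Compute 9018 - 6053 = 2965
2965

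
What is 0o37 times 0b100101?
Convert 0o37 (octal) → 3×8 + 7 = 31 (decimal)
Convert 0b100101 (binary) → 32 + 4 + 1 = 37 (decimal)
Compute 31 × 37 = 1147
1147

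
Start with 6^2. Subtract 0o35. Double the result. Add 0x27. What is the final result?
Convert 6^2 (power) → 36 (decimal)
Start: 36
Convert 0o35 (octal) → 3×8 + 5 = 29 (decimal)
36 - 29 = 7
7 × 2 = 14
Convert 0x27 (hexadecimal) → 2×16 + 7 = 39 (decimal)
14 + 39 = 53
53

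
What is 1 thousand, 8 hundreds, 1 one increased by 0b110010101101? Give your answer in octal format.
Convert 1 thousand, 8 hundreds, 1 one (place-value notation) → 1×1000 + 8×100 + 1 = 1801 (decimal)
Convert 0b110010101101 (binary) → 2048 + 1024 + 128 + 32 + 8 + 4 + 1 = 3245 (decimal)
Compute 1801 + 3245 = 5046
Convert 5046 (decimal) → 5046 = 1×4096 + 1×512 + 6×64 + 6×8 + 6 → 0o11666 (octal)
0o11666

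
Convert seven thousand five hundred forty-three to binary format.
Convert seven thousand five hundred forty-three (English words) → 7×1000 + 5×100 + 43 = 7543 (decimal)
Convert 7543 (decimal) → 7543 = 4096 + 2048 + 1024 + 256 + 64 + 32 + 16 + 4 + 2 + 1 → 0b1110101110111 (binary)
0b1110101110111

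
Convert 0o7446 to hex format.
Convert 0o7446 (octal) → 7×512 + 4×64 + 4×8 + 6 = 3878 (decimal)
Convert 3878 (decimal) → 3878 = 15×256 + 2×16 + 6 → 0xF26 (hexadecimal)
0xF26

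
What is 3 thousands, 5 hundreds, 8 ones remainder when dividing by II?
Convert 3 thousands, 5 hundreds, 8 ones (place-value notation) → 3×1000 + 5×100 + 8 = 3508 (decimal)
Convert II (Roman numeral) → 1 + 1 = 2 (decimal)
Compute 3508 mod 2 = 0
0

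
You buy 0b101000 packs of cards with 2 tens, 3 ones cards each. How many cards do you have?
Convert 2 tens, 3 ones (place-value notation) → 2×10 + 3 = 23 (decimal)
Convert 0b101000 (binary) → 32 + 8 = 40 (decimal)
Compute 23 × 40 = 920
920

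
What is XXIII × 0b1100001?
Convert XXIII (Roman numeral) → 10 + 10 + 1 + 1 + 1 = 23 (decimal)
Convert 0b1100001 (binary) → 64 + 32 + 1 = 97 (decimal)
Compute 23 × 97 = 2231
2231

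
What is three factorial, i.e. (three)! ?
Convert three (English words) → 3 (decimal)
Compute 3! = 6
6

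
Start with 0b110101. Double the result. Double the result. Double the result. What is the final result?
Convert 0b110101 (binary) → 32 + 16 + 4 + 1 = 53 (decimal)
Start: 53
53 × 2 = 106
106 × 2 = 212
212 × 2 = 424
424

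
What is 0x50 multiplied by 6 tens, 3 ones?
Convert 0x50 (hexadecimal) → 5×16 = 80 (decimal)
Convert 6 tens, 3 ones (place-value notation) → 6×10 + 3 = 63 (decimal)
Compute 80 × 63 = 5040
5040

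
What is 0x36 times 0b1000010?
Convert 0x36 (hexadecimal) → 3×16 + 6 = 54 (decimal)
Convert 0b1000010 (binary) → 64 + 2 = 66 (decimal)
Compute 54 × 66 = 3564
3564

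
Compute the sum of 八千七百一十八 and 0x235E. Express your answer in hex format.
Convert 八千七百一十八 (Chinese numeral) → 8×1000 + 7×100 + 1×10 + 8 = 8718 (decimal)
Convert 0x235E (hexadecimal) → 2×4096 + 3×256 + 5×16 + 14 = 9054 (decimal)
Compute 8718 + 9054 = 17772
Convert 17772 (decimal) → 17772 = 4×4096 + 5×256 + 6×16 + 12 → 0x456C (hexadecimal)
0x456C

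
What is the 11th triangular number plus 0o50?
The 11th triangular number = 11×12/2 = 66
Convert 0o50 (octal) → 5×8 = 40 (decimal)
Compute 66 + 40 = 106
106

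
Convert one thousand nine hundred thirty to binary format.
Convert one thousand nine hundred thirty (English words) → 1×1000 + 9×100 + 30 = 1930 (decimal)
Convert 1930 (decimal) → 1930 = 1024 + 512 + 256 + 128 + 8 + 2 → 0b11110001010 (binary)
0b11110001010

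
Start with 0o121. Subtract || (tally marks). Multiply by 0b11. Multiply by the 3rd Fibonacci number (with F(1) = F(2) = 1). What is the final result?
Convert 0o121 (octal) → 1×64 + 2×8 + 1 = 81 (decimal)
Start: 81
Convert || (tally marks) → 2 (decimal)
81 - 2 = 79
Convert 0b11 (binary) → 2 + 1 = 3 (decimal)
79 × 3 = 237
Convert the 3rd Fibonacci number (with F(1) = F(2) = 1) (Fibonacci index) → 1, 1, 2 → 2 (decimal)
237 × 2 = 474
474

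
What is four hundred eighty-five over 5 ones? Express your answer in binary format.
Convert four hundred eighty-five (English words) → 4×100 + 85 = 485 (decimal)
Convert 5 ones (place-value notation) → 5 (decimal)
Compute 485 ÷ 5 = 97
Convert 97 (decimal) → 97 = 64 + 32 + 1 → 0b1100001 (binary)
0b1100001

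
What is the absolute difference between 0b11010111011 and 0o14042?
Convert 0b11010111011 (binary) → 1024 + 512 + 128 + 32 + 16 + 8 + 2 + 1 = 1723 (decimal)
Convert 0o14042 (octal) → 1×4096 + 4×512 + 4×8 + 2 = 6178 (decimal)
Compute |1723 - 6178| = 4455
4455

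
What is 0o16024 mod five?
Convert 0o16024 (octal) → 1×4096 + 6×512 + 2×8 + 4 = 7188 (decimal)
Convert five (English words) → 5 (decimal)
Compute 7188 mod 5 = 3
3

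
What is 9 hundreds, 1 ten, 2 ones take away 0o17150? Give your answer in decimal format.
Convert 9 hundreds, 1 ten, 2 ones (place-value notation) → 9×100 + 1×10 + 2 = 912 (decimal)
Convert 0o17150 (octal) → 1×4096 + 7×512 + 1×64 + 5×8 = 7784 (decimal)
Compute 912 - 7784 = -6872
-6872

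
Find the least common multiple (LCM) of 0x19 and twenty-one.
Convert 0x19 (hexadecimal) → 1×16 + 9 = 25 (decimal)
Convert twenty-one (English words) → 21 (decimal)
Compute lcm(25, 21) = 525
525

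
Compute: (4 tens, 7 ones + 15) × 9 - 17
Convert 4 tens, 7 ones (place-value notation) → 4×10 + 7 = 47 (decimal)
Expression in decimal: (47 + 15) × 9 - 17
Parentheses first: 47 + 15 = 62
Multiply: 62 × 9 = 558
Subtract: 558 - 17 = 541
541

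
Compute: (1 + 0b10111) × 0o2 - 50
Convert 0b10111 (binary) → 16 + 4 + 2 + 1 = 23 (decimal)
Convert 0o2 (octal) → 2 (decimal)
Expression in decimal: (1 + 23) × 2 - 50
Parentheses first: 1 + 23 = 24
Multiply: 24 × 2 = 48
Subtract: 48 - 50 = -2
-2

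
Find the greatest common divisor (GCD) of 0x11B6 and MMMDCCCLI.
Convert 0x11B6 (hexadecimal) → 1×4096 + 1×256 + 11×16 + 6 = 4534 (decimal)
Convert MMMDCCCLI (Roman numeral) → 1000 + 1000 + 1000 + 500 + 100 + 100 + 100 + 50 + 1 = 3851 (decimal)
Compute gcd(4534, 3851) = 1
1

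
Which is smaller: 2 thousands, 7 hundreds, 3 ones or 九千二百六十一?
Convert 2 thousands, 7 hundreds, 3 ones (place-value notation) → 2×1000 + 7×100 + 3 = 2703 (decimal)
Convert 九千二百六十一 (Chinese numeral) → 9×1000 + 2×100 + 6×10 + 1 = 9261 (decimal)
Compare 2703 vs 9261: smaller = 2703
2703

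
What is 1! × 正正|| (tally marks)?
Convert 1! (factorial) → 1 (decimal)
Convert 正正|| (tally marks) → 5 + 5 + 2 = 12 (decimal)
Compute 1 × 12 = 12
12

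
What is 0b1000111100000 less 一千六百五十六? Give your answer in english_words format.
Convert 0b1000111100000 (binary) → 4096 + 256 + 128 + 64 + 32 = 4576 (decimal)
Convert 一千六百五十六 (Chinese numeral) → 1×1000 + 6×100 + 5×10 + 6 = 1656 (decimal)
Compute 4576 - 1656 = 2920
Convert 2920 (decimal) → 2920 = 2×1000 + 9×100 + 20 → two thousand nine hundred twenty (English words)
two thousand nine hundred twenty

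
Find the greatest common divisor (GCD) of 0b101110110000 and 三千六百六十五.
Convert 0b101110110000 (binary) → 2048 + 512 + 256 + 128 + 32 + 16 = 2992 (decimal)
Convert 三千六百六十五 (Chinese numeral) → 3×1000 + 6×100 + 6×10 + 5 = 3665 (decimal)
Compute gcd(2992, 3665) = 1
1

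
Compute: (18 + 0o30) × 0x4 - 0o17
Convert 0o30 (octal) → 3×8 = 24 (decimal)
Convert 0x4 (hexadecimal) → 4 (decimal)
Convert 0o17 (octal) → 1×8 + 7 = 15 (decimal)
Expression in decimal: (18 + 24) × 4 - 15
Parentheses first: 18 + 24 = 42
Multiply: 42 × 4 = 168
Subtract: 168 - 15 = 153
153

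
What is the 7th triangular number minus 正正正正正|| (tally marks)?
The 7th triangular number = 7×8/2 = 28
Convert 正正正正正|| (tally marks) → 5 + 5 + 5 + 5 + 5 + 2 = 27 (decimal)
Compute 28 - 27 = 1
1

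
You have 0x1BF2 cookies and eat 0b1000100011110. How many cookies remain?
Convert 0x1BF2 (hexadecimal) → 1×4096 + 11×256 + 15×16 + 2 = 7154 (decimal)
Convert 0b1000100011110 (binary) → 4096 + 256 + 16 + 8 + 4 + 2 = 4382 (decimal)
Compute 7154 - 4382 = 2772
2772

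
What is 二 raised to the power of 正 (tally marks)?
Convert 二 (Chinese numeral) → 2 (decimal)
Convert 正 (tally marks) → 5 (decimal)
Compute 2 ^ 5 = 32
32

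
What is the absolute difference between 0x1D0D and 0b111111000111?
Convert 0x1D0D (hexadecimal) → 1×4096 + 13×256 + 13 = 7437 (decimal)
Convert 0b111111000111 (binary) → 2048 + 1024 + 512 + 256 + 128 + 64 + 4 + 2 + 1 = 4039 (decimal)
Compute |7437 - 4039| = 3398
3398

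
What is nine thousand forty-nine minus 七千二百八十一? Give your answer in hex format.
Convert nine thousand forty-nine (English words) → 9×1000 + 49 = 9049 (decimal)
Convert 七千二百八十一 (Chinese numeral) → 7×1000 + 2×100 + 8×10 + 1 = 7281 (decimal)
Compute 9049 - 7281 = 1768
Convert 1768 (decimal) → 1768 = 6×256 + 14×16 + 8 → 0x6E8 (hexadecimal)
0x6E8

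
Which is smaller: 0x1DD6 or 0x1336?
Convert 0x1DD6 (hexadecimal) → 1×4096 + 13×256 + 13×16 + 6 = 7638 (decimal)
Convert 0x1336 (hexadecimal) → 1×4096 + 3×256 + 3×16 + 6 = 4918 (decimal)
Compare 7638 vs 4918: smaller = 4918
4918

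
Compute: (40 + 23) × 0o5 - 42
Convert 0o5 (octal) → 5 (decimal)
Expression in decimal: (40 + 23) × 5 - 42
Parentheses first: 40 + 23 = 63
Multiply: 63 × 5 = 315
Subtract: 315 - 42 = 273
273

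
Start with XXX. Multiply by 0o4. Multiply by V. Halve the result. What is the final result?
Convert XXX (Roman numeral) → 10 + 10 + 10 = 30 (decimal)
Start: 30
Convert 0o4 (octal) → 4 (decimal)
30 × 4 = 120
Convert V (Roman numeral) → 5 (decimal)
120 × 5 = 600
600 ÷ 2 = 300
300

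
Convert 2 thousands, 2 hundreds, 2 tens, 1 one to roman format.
Convert 2 thousands, 2 hundreds, 2 tens, 1 one (place-value notation) → 2×1000 + 2×100 + 2×10 + 1 = 2221 (decimal)
Convert 2221 (decimal) → 2221 = 1000 + 1000 + 100 + 100 + 10 + 10 + 1 → MMCCXXI (Roman numeral)
MMCCXXI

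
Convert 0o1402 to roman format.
Convert 0o1402 (octal) → 1×512 + 4×64 + 2 = 770 (decimal)
Convert 770 (decimal) → 770 = 500 + 100 + 100 + 50 + 10 + 10 → DCCLXX (Roman numeral)
DCCLXX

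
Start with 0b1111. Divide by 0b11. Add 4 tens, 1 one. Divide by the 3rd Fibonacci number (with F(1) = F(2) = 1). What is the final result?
Convert 0b1111 (binary) → 8 + 4 + 2 + 1 = 15 (decimal)
Start: 15
Convert 0b11 (binary) → 2 + 1 = 3 (decimal)
15 ÷ 3 = 5
Convert 4 tens, 1 one (place-value notation) → 4×10 + 1 = 41 (decimal)
5 + 41 = 46
Convert the 3rd Fibonacci number (with F(1) = F(2) = 1) (Fibonacci index) → 1, 1, 2 → 2 (decimal)
46 ÷ 2 = 23
23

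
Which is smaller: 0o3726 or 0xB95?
Convert 0o3726 (octal) → 3×512 + 7×64 + 2×8 + 6 = 2006 (decimal)
Convert 0xB95 (hexadecimal) → 11×256 + 9×16 + 5 = 2965 (decimal)
Compare 2006 vs 2965: smaller = 2006
2006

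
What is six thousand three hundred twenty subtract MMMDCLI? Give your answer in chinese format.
Convert six thousand three hundred twenty (English words) → 6×1000 + 3×100 + 20 = 6320 (decimal)
Convert MMMDCLI (Roman numeral) → 1000 + 1000 + 1000 + 500 + 100 + 50 + 1 = 3651 (decimal)
Compute 6320 - 3651 = 2669
Convert 2669 (decimal) → 2669 = 2×1000 + 6×100 + 6×10 + 9 → 二千六百六十九 (Chinese numeral)
二千六百六十九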